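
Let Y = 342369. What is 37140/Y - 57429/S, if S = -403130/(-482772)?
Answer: -1582034050802362/23003202495 ≈ -68775.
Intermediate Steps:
S = 201565/241386 (S = -403130*(-1/482772) = 201565/241386 ≈ 0.83503)
37140/Y - 57429/S = 37140/342369 - 57429/201565/241386 = 37140*(1/342369) - 57429*241386/201565 = 12380/114123 - 13862556594/201565 = -1582034050802362/23003202495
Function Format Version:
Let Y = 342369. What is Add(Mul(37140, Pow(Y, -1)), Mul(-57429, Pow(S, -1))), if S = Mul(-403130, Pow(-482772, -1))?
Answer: Rational(-1582034050802362, 23003202495) ≈ -68775.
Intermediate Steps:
S = Rational(201565, 241386) (S = Mul(-403130, Rational(-1, 482772)) = Rational(201565, 241386) ≈ 0.83503)
Add(Mul(37140, Pow(Y, -1)), Mul(-57429, Pow(S, -1))) = Add(Mul(37140, Pow(342369, -1)), Mul(-57429, Pow(Rational(201565, 241386), -1))) = Add(Mul(37140, Rational(1, 342369)), Mul(-57429, Rational(241386, 201565))) = Add(Rational(12380, 114123), Rational(-13862556594, 201565)) = Rational(-1582034050802362, 23003202495)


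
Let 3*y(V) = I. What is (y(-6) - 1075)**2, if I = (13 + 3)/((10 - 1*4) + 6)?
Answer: 93528241/81 ≈ 1.1547e+6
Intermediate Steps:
I = 4/3 (I = 16/((10 - 4) + 6) = 16/(6 + 6) = 16/12 = 16*(1/12) = 4/3 ≈ 1.3333)
y(V) = 4/9 (y(V) = (1/3)*(4/3) = 4/9)
(y(-6) - 1075)**2 = (4/9 - 1075)**2 = (-9671/9)**2 = 93528241/81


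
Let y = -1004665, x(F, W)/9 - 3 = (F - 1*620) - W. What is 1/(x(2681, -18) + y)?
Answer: -1/985927 ≈ -1.0143e-6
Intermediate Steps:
x(F, W) = -5553 - 9*W + 9*F (x(F, W) = 27 + 9*((F - 1*620) - W) = 27 + 9*((F - 620) - W) = 27 + 9*((-620 + F) - W) = 27 + 9*(-620 + F - W) = 27 + (-5580 - 9*W + 9*F) = -5553 - 9*W + 9*F)
1/(x(2681, -18) + y) = 1/((-5553 - 9*(-18) + 9*2681) - 1004665) = 1/((-5553 + 162 + 24129) - 1004665) = 1/(18738 - 1004665) = 1/(-985927) = -1/985927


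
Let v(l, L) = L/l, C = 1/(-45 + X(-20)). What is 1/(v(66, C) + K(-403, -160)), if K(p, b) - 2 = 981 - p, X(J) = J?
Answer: 4290/5945939 ≈ 0.00072150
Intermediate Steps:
K(p, b) = 983 - p (K(p, b) = 2 + (981 - p) = 983 - p)
C = -1/65 (C = 1/(-45 - 20) = 1/(-65) = -1/65 ≈ -0.015385)
1/(v(66, C) + K(-403, -160)) = 1/(-1/65/66 + (983 - 1*(-403))) = 1/(-1/65*1/66 + (983 + 403)) = 1/(-1/4290 + 1386) = 1/(5945939/4290) = 4290/5945939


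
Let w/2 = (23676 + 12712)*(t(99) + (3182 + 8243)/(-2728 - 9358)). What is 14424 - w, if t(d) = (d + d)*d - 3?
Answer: -8618850530300/6043 ≈ -1.4263e+9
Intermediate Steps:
t(d) = -3 + 2*d**2 (t(d) = (2*d)*d - 3 = 2*d**2 - 3 = -3 + 2*d**2)
w = 8618937694532/6043 (w = 2*((23676 + 12712)*((-3 + 2*99**2) + (3182 + 8243)/(-2728 - 9358))) = 2*(36388*((-3 + 2*9801) + 11425/(-12086))) = 2*(36388*((-3 + 19602) + 11425*(-1/12086))) = 2*(36388*(19599 - 11425/12086)) = 2*(36388*(236862089/12086)) = 2*(4309468847266/6043) = 8618937694532/6043 ≈ 1.4263e+9)
14424 - w = 14424 - 1*8618937694532/6043 = 14424 - 8618937694532/6043 = -8618850530300/6043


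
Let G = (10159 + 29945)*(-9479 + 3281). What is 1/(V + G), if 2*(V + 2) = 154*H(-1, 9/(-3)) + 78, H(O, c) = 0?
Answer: -1/248564555 ≈ -4.0231e-9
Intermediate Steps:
G = -248564592 (G = 40104*(-6198) = -248564592)
V = 37 (V = -2 + (154*0 + 78)/2 = -2 + (0 + 78)/2 = -2 + (½)*78 = -2 + 39 = 37)
1/(V + G) = 1/(37 - 248564592) = 1/(-248564555) = -1/248564555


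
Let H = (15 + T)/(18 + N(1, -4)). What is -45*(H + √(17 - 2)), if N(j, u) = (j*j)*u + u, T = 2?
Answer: -153/2 - 45*√15 ≈ -250.78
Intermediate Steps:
N(j, u) = u + u*j² (N(j, u) = j²*u + u = u*j² + u = u + u*j²)
H = 17/10 (H = (15 + 2)/(18 - 4*(1 + 1²)) = 17/(18 - 4*(1 + 1)) = 17/(18 - 4*2) = 17/(18 - 8) = 17/10 ≈ 1.7000)
-45*(H + √(17 - 2)) = -45*(17/10 + √(17 - 2)) = -45*(17/10 + √15) = -153/2 - 45*√15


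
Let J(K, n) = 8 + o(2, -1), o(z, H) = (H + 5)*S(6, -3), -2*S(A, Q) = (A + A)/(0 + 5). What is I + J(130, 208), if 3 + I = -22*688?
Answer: -75679/5 ≈ -15136.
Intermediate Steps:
S(A, Q) = -A/5 (S(A, Q) = -(A + A)/(2*(0 + 5)) = -2*A/(2*5) = -A/5)
o(z, H) = -6 - 6*H/5 (o(z, H) = (H + 5)*(-1/5*6) = (5 + H)*(-6/5) = -6 - 6*H/5)
J(K, n) = 16/5 (J(K, n) = 8 + (-6 - 6/5*(-1)) = 8 + (-6 + 6/5) = 8 - 24/5 = 16/5)
I = -15139 (I = -3 - 22*688 = -3 - 15136 = -15139)
I + J(130, 208) = -15139 + 16/5 = -75679/5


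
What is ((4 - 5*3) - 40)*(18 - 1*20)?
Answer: 102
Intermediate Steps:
((4 - 5*3) - 40)*(18 - 1*20) = ((4 - 15) - 40)*(18 - 20) = (-11 - 40)*(-2) = -51*(-2) = 102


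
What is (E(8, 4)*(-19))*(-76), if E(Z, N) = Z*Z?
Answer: 92416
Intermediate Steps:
E(Z, N) = Z**2
(E(8, 4)*(-19))*(-76) = (8**2*(-19))*(-76) = (64*(-19))*(-76) = -1216*(-76) = 92416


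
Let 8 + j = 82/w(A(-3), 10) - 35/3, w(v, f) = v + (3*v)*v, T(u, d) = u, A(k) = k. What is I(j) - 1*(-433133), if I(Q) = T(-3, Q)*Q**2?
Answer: 6917453/16 ≈ 4.3234e+5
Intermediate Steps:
w(v, f) = v + 3*v**2
j = -65/4 (j = -8 + (82/((-3*(1 + 3*(-3)))) - 35/3) = -8 + (82/((-3*(1 - 9))) - 35*1/3) = -8 + (82/((-3*(-8))) - 35/3) = -8 + (82/24 - 35/3) = -8 + (82*(1/24) - 35/3) = -8 + (41/12 - 35/3) = -8 - 33/4 = -65/4 ≈ -16.250)
I(Q) = -3*Q**2
I(j) - 1*(-433133) = -3*(-65/4)**2 - 1*(-433133) = -3*4225/16 + 433133 = -12675/16 + 433133 = 6917453/16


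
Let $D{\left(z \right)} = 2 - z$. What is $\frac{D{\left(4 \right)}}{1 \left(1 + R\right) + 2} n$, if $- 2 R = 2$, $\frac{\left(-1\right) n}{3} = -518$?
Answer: $-1554$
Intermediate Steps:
$n = 1554$ ($n = \left(-3\right) \left(-518\right) = 1554$)
$R = -1$ ($R = \left(- \frac{1}{2}\right) 2 = -1$)
$\frac{D{\left(4 \right)}}{1 \left(1 + R\right) + 2} n = \frac{2 - 4}{1 \left(1 - 1\right) + 2} \cdot 1554 = \frac{2 - 4}{1 \cdot 0 + 2} \cdot 1554 = - \frac{2}{0 + 2} \cdot 1554 = - \frac{2}{2} \cdot 1554 = \left(-2\right) \frac{1}{2} \cdot 1554 = \left(-1\right) 1554 = -1554$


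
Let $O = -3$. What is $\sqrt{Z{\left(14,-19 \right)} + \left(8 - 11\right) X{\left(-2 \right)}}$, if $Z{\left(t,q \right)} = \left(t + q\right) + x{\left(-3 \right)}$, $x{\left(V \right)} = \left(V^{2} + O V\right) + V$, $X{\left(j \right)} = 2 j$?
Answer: $\sqrt{22} \approx 4.6904$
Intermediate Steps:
$x{\left(V \right)} = V^{2} - 2 V$ ($x{\left(V \right)} = \left(V^{2} - 3 V\right) + V = V^{2} - 2 V$)
$Z{\left(t,q \right)} = 15 + q + t$ ($Z{\left(t,q \right)} = \left(t + q\right) - 3 \left(-2 - 3\right) = \left(q + t\right) - -15 = \left(q + t\right) + 15 = 15 + q + t$)
$\sqrt{Z{\left(14,-19 \right)} + \left(8 - 11\right) X{\left(-2 \right)}} = \sqrt{\left(15 - 19 + 14\right) + \left(8 - 11\right) 2 \left(-2\right)} = \sqrt{10 - -12} = \sqrt{10 + 12} = \sqrt{22}$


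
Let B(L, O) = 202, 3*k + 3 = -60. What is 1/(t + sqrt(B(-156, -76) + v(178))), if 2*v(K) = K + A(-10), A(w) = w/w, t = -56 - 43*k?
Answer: 154/130385 - sqrt(1166)/1434235 ≈ 0.0011573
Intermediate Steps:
k = -21 (k = -1 + (1/3)*(-60) = -1 - 20 = -21)
t = 847 (t = -56 - 43*(-21) = -56 + 903 = 847)
A(w) = 1
v(K) = 1/2 + K/2 (v(K) = (K + 1)/2 = (1 + K)/2 = 1/2 + K/2)
1/(t + sqrt(B(-156, -76) + v(178))) = 1/(847 + sqrt(202 + (1/2 + (1/2)*178))) = 1/(847 + sqrt(202 + (1/2 + 89))) = 1/(847 + sqrt(202 + 179/2)) = 1/(847 + sqrt(583/2)) = 1/(847 + sqrt(1166)/2)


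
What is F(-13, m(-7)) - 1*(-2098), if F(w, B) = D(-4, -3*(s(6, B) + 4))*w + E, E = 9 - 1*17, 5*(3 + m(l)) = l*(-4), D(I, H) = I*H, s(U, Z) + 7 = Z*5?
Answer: 530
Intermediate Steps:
s(U, Z) = -7 + 5*Z (s(U, Z) = -7 + Z*5 = -7 + 5*Z)
D(I, H) = H*I
m(l) = -3 - 4*l/5 (m(l) = -3 + (l*(-4))/5 = -3 + (-4*l)/5 = -3 - 4*l/5)
E = -8 (E = 9 - 17 = -8)
F(w, B) = -8 + w*(-36 + 60*B) (F(w, B) = (-3*((-7 + 5*B) + 4)*(-4))*w - 8 = (-3*(-3 + 5*B)*(-4))*w - 8 = ((9 - 15*B)*(-4))*w - 8 = (-36 + 60*B)*w - 8 = w*(-36 + 60*B) - 8 = -8 + w*(-36 + 60*B))
F(-13, m(-7)) - 1*(-2098) = (-8 - 36*(-13) + 60*(-3 - ⅘*(-7))*(-13)) - 1*(-2098) = (-8 + 468 + 60*(-3 + 28/5)*(-13)) + 2098 = (-8 + 468 + 60*(13/5)*(-13)) + 2098 = (-8 + 468 - 2028) + 2098 = -1568 + 2098 = 530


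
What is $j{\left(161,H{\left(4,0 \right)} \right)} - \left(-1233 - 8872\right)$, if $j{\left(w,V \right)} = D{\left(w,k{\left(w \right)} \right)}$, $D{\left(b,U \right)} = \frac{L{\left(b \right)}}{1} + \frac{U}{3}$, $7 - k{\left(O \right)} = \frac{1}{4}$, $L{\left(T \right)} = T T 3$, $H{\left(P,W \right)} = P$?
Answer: $\frac{351481}{4} \approx 87870.0$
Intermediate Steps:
$L{\left(T \right)} = 3 T^{2}$ ($L{\left(T \right)} = T^{2} \cdot 3 = 3 T^{2}$)
$k{\left(O \right)} = \frac{27}{4}$ ($k{\left(O \right)} = 7 - \frac{1}{4} = \frac{27}{4}$)
$D{\left(b,U \right)} = 3 b^{2} + \frac{U}{3}$ ($D{\left(b,U \right)} = \frac{3 b^{2}}{1} + \frac{U}{3} = 3 b^{2} \cdot 1 + U \frac{1}{3} = 3 b^{2} + \frac{U}{3}$)
$j{\left(w,V \right)} = \frac{9}{4} + 3 w^{2}$ ($j{\left(w,V \right)} = 3 w^{2} + \frac{1}{3} \cdot \frac{27}{4} = 3 w^{2} + \frac{9}{4} = \frac{9}{4} + 3 w^{2}$)
$j{\left(161,H{\left(4,0 \right)} \right)} - \left(-1233 - 8872\right) = \left(\frac{9}{4} + 3 \cdot 161^{2}\right) - \left(-1233 - 8872\right) = \left(\frac{9}{4} + 3 \cdot 25921\right) - -10105 = \left(\frac{9}{4} + 77763\right) + 10105 = \frac{311061}{4} + 10105 = \frac{351481}{4}$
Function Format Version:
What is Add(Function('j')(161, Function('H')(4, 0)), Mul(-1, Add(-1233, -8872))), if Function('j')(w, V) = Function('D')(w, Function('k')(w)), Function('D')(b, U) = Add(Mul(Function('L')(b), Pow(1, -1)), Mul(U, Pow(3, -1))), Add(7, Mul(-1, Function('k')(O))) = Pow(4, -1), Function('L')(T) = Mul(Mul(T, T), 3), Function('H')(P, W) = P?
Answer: Rational(351481, 4) ≈ 87870.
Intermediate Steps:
Function('L')(T) = Mul(3, Pow(T, 2)) (Function('L')(T) = Mul(Pow(T, 2), 3) = Mul(3, Pow(T, 2)))
Function('k')(O) = Rational(27, 4) (Function('k')(O) = Add(7, Mul(-1, Pow(4, -1))) = Add(7, Mul(-1, Rational(1, 4))) = Add(7, Rational(-1, 4)) = Rational(27, 4))
Function('D')(b, U) = Add(Mul(3, Pow(b, 2)), Mul(Rational(1, 3), U)) (Function('D')(b, U) = Add(Mul(Mul(3, Pow(b, 2)), Pow(1, -1)), Mul(U, Pow(3, -1))) = Add(Mul(Mul(3, Pow(b, 2)), 1), Mul(U, Rational(1, 3))) = Add(Mul(3, Pow(b, 2)), Mul(Rational(1, 3), U)))
Function('j')(w, V) = Add(Rational(9, 4), Mul(3, Pow(w, 2))) (Function('j')(w, V) = Add(Mul(3, Pow(w, 2)), Mul(Rational(1, 3), Rational(27, 4))) = Add(Mul(3, Pow(w, 2)), Rational(9, 4)) = Add(Rational(9, 4), Mul(3, Pow(w, 2))))
Add(Function('j')(161, Function('H')(4, 0)), Mul(-1, Add(-1233, -8872))) = Add(Add(Rational(9, 4), Mul(3, Pow(161, 2))), Mul(-1, Add(-1233, -8872))) = Add(Add(Rational(9, 4), Mul(3, 25921)), Mul(-1, -10105)) = Add(Add(Rational(9, 4), 77763), 10105) = Add(Rational(311061, 4), 10105) = Rational(351481, 4)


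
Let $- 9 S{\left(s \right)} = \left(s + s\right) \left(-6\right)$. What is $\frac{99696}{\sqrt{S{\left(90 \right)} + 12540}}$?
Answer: $\frac{16616 \sqrt{3165}}{1055} \approx 886.06$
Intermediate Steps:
$S{\left(s \right)} = \frac{4 s}{3}$ ($S{\left(s \right)} = - \frac{\left(s + s\right) \left(-6\right)}{9} = - \frac{2 s \left(-6\right)}{9} = - \frac{\left(-12\right) s}{9} = \frac{4 s}{3}$)
$\frac{99696}{\sqrt{S{\left(90 \right)} + 12540}} = \frac{99696}{\sqrt{\frac{4}{3} \cdot 90 + 12540}} = \frac{99696}{\sqrt{120 + 12540}} = \frac{99696}{\sqrt{12660}} = \frac{99696}{2 \sqrt{3165}} = 99696 \frac{\sqrt{3165}}{6330} = \frac{16616 \sqrt{3165}}{1055}$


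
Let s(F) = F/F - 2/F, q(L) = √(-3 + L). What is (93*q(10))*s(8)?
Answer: 279*√7/4 ≈ 184.54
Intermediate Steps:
s(F) = 1 - 2/F
(93*q(10))*s(8) = (93*√(-3 + 10))*((-2 + 8)/8) = (93*√7)*((⅛)*6) = (93*√7)*(¾) = 279*√7/4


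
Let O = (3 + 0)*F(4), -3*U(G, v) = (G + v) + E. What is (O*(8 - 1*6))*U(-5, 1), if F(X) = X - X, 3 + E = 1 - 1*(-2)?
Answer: 0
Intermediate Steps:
E = 0 (E = -3 + (1 - 1*(-2)) = -3 + (1 + 2) = -3 + 3 = 0)
F(X) = 0
U(G, v) = -G/3 - v/3 (U(G, v) = -((G + v) + 0)/3 = -(G + v)/3 = -G/3 - v/3)
O = 0 (O = (3 + 0)*0 = 3*0 = 0)
(O*(8 - 1*6))*U(-5, 1) = (0*(8 - 1*6))*(-⅓*(-5) - ⅓*1) = (0*(8 - 6))*(5/3 - ⅓) = (0*2)*(4/3) = 0*(4/3) = 0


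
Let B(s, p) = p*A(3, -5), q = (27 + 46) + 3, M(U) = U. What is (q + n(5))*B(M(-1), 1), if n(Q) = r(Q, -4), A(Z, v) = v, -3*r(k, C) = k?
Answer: -1115/3 ≈ -371.67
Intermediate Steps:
r(k, C) = -k/3
n(Q) = -Q/3
q = 76 (q = 73 + 3 = 76)
B(s, p) = -5*p (B(s, p) = p*(-5) = -5*p)
(q + n(5))*B(M(-1), 1) = (76 - ⅓*5)*(-5*1) = (76 - 5/3)*(-5) = (223/3)*(-5) = -1115/3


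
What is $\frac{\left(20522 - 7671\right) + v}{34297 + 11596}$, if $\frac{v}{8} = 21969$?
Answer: $\frac{188603}{45893} \approx 4.1096$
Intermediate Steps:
$v = 175752$ ($v = 8 \cdot 21969 = 175752$)
$\frac{\left(20522 - 7671\right) + v}{34297 + 11596} = \frac{\left(20522 - 7671\right) + 175752}{34297 + 11596} = \frac{12851 + 175752}{45893} = 188603 \cdot \frac{1}{45893} = \frac{188603}{45893}$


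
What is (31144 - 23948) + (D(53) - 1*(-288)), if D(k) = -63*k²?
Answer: -169483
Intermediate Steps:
(31144 - 23948) + (D(53) - 1*(-288)) = (31144 - 23948) + (-63*53² - 1*(-288)) = 7196 + (-63*2809 + 288) = 7196 + (-176967 + 288) = 7196 - 176679 = -169483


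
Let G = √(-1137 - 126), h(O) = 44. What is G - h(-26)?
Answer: -44 + I*√1263 ≈ -44.0 + 35.539*I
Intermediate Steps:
G = I*√1263 (G = √(-1263) = I*√1263 ≈ 35.539*I)
G - h(-26) = I*√1263 - 1*44 = I*√1263 - 44 = -44 + I*√1263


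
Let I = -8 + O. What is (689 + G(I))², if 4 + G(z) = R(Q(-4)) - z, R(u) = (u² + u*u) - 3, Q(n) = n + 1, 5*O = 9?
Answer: 12467961/25 ≈ 4.9872e+5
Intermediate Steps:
O = 9/5 (O = (⅕)*9 = 9/5 ≈ 1.8000)
Q(n) = 1 + n
R(u) = -3 + 2*u² (R(u) = (u² + u²) - 3 = 2*u² - 3 = -3 + 2*u²)
I = -31/5 (I = -8 + 9/5 = -31/5 ≈ -6.2000)
G(z) = 11 - z (G(z) = -4 + ((-3 + 2*(1 - 4)²) - z) = -4 + ((-3 + 2*(-3)²) - z) = -4 + ((-3 + 2*9) - z) = -4 + ((-3 + 18) - z) = -4 + (15 - z) = 11 - z)
(689 + G(I))² = (689 + (11 - 1*(-31/5)))² = (689 + (11 + 31/5))² = (689 + 86/5)² = (3531/5)² = 12467961/25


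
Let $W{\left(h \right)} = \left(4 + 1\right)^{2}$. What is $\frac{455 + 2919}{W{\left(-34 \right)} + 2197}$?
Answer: $\frac{1687}{1111} \approx 1.5185$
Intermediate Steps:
$W{\left(h \right)} = 25$ ($W{\left(h \right)} = 5^{2} = 25$)
$\frac{455 + 2919}{W{\left(-34 \right)} + 2197} = \frac{455 + 2919}{25 + 2197} = \frac{3374}{2222} = 3374 \cdot \frac{1}{2222} = \frac{1687}{1111}$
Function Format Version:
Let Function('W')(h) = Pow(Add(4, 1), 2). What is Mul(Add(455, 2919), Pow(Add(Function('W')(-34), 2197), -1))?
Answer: Rational(1687, 1111) ≈ 1.5185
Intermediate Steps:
Function('W')(h) = 25 (Function('W')(h) = Pow(5, 2) = 25)
Mul(Add(455, 2919), Pow(Add(Function('W')(-34), 2197), -1)) = Mul(Add(455, 2919), Pow(Add(25, 2197), -1)) = Mul(3374, Pow(2222, -1)) = Mul(3374, Rational(1, 2222)) = Rational(1687, 1111)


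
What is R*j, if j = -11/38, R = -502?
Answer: 2761/19 ≈ 145.32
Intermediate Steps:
j = -11/38 (j = -11*1/38 = -11/38 ≈ -0.28947)
R*j = -502*(-11/38) = 2761/19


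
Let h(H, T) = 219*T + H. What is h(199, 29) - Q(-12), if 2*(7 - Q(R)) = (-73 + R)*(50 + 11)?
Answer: 7901/2 ≈ 3950.5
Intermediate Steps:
Q(R) = 4467/2 - 61*R/2 (Q(R) = 7 - (-73 + R)*(50 + 11)/2 = 7 - (-73 + R)*61/2 = 7 - (-4453 + 61*R)/2 = 7 + (4453/2 - 61*R/2) = 4467/2 - 61*R/2)
h(H, T) = H + 219*T
h(199, 29) - Q(-12) = (199 + 219*29) - (4467/2 - 61/2*(-12)) = (199 + 6351) - (4467/2 + 366) = 6550 - 1*5199/2 = 6550 - 5199/2 = 7901/2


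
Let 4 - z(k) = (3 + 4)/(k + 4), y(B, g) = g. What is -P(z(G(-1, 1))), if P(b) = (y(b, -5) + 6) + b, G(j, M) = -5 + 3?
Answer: -3/2 ≈ -1.5000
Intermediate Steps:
G(j, M) = -2
z(k) = 4 - 7/(4 + k) (z(k) = 4 - (3 + 4)/(k + 4) = 4 - 7/(4 + k))
P(b) = 1 + b (P(b) = (-5 + 6) + b = 1 + b)
-P(z(G(-1, 1))) = -(1 + (9 + 4*(-2))/(4 - 2)) = -(1 + (9 - 8)/2) = -(1 + (1/2)*1) = -(1 + 1/2) = -1*3/2 = -3/2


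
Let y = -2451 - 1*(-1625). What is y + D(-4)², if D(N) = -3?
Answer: -817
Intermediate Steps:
y = -826 (y = -2451 + 1625 = -826)
y + D(-4)² = -826 + (-3)² = -826 + 9 = -817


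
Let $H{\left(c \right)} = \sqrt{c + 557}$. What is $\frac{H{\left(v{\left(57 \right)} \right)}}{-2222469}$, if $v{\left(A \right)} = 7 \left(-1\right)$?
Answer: $- \frac{5 \sqrt{22}}{2222469} \approx -1.0552 \cdot 10^{-5}$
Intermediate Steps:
$v{\left(A \right)} = -7$
$H{\left(c \right)} = \sqrt{557 + c}$
$\frac{H{\left(v{\left(57 \right)} \right)}}{-2222469} = \frac{\sqrt{557 - 7}}{-2222469} = \sqrt{550} \left(- \frac{1}{2222469}\right) = 5 \sqrt{22} \left(- \frac{1}{2222469}\right) = - \frac{5 \sqrt{22}}{2222469}$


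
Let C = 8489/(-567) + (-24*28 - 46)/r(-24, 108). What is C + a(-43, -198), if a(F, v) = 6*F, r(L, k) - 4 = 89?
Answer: -4933727/17577 ≈ -280.69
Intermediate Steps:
r(L, k) = 93 (r(L, k) = 4 + 89 = 93)
C = -398861/17577 (C = 8489/(-567) + (-24*28 - 46)/93 = 8489*(-1/567) + (-672 - 46)*(1/93) = -8489/567 - 718*1/93 = -8489/567 - 718/93 = -398861/17577 ≈ -22.692)
C + a(-43, -198) = -398861/17577 + 6*(-43) = -398861/17577 - 258 = -4933727/17577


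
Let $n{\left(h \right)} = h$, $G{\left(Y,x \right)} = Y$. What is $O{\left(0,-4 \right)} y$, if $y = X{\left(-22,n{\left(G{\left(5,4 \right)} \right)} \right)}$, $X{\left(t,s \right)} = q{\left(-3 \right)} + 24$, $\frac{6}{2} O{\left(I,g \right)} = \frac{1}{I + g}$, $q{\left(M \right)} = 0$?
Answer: $-2$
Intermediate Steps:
$O{\left(I,g \right)} = \frac{1}{3 \left(I + g\right)}$
$X{\left(t,s \right)} = 24$ ($X{\left(t,s \right)} = 0 + 24 = 24$)
$y = 24$
$O{\left(0,-4 \right)} y = \frac{1}{3 \left(0 - 4\right)} 24 = \frac{1}{3 \left(-4\right)} 24 = \frac{1}{3} \left(- \frac{1}{4}\right) 24 = \left(- \frac{1}{12}\right) 24 = -2$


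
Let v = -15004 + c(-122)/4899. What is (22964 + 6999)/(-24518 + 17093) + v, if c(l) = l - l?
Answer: -111434663/7425 ≈ -15008.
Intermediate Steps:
c(l) = 0
v = -15004 (v = -15004 + 0/4899 = -15004 + 0*(1/4899) = -15004 + 0 = -15004)
(22964 + 6999)/(-24518 + 17093) + v = (22964 + 6999)/(-24518 + 17093) - 15004 = 29963/(-7425) - 15004 = 29963*(-1/7425) - 15004 = -29963/7425 - 15004 = -111434663/7425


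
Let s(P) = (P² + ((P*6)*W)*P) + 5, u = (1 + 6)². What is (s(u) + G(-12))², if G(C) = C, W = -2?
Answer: 697910724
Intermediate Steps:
u = 49 (u = 7² = 49)
s(P) = 5 - 11*P² (s(P) = (P² + ((P*6)*(-2))*P) + 5 = (P² + ((6*P)*(-2))*P) + 5 = (P² + (-12*P)*P) + 5 = (P² - 12*P²) + 5 = -11*P² + 5 = 5 - 11*P²)
(s(u) + G(-12))² = ((5 - 11*49²) - 12)² = ((5 - 11*2401) - 12)² = ((5 - 26411) - 12)² = (-26406 - 12)² = (-26418)² = 697910724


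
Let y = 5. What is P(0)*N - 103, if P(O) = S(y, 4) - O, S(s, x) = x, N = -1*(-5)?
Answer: -83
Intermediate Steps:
N = 5
P(O) = 4 - O
P(0)*N - 103 = (4 - 1*0)*5 - 103 = (4 + 0)*5 - 103 = 4*5 - 103 = 20 - 103 = -83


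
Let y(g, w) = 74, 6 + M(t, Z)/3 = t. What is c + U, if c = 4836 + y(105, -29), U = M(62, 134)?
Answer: 5078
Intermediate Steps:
M(t, Z) = -18 + 3*t
U = 168 (U = -18 + 3*62 = -18 + 186 = 168)
c = 4910 (c = 4836 + 74 = 4910)
c + U = 4910 + 168 = 5078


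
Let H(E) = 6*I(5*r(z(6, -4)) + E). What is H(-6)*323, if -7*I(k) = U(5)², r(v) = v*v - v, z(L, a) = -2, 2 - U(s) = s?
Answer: -17442/7 ≈ -2491.7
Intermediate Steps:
U(s) = 2 - s
r(v) = v² - v
I(k) = -9/7 (I(k) = -(2 - 1*5)²/7 = -(2 - 5)²/7 = -⅐*(-3)² = -⅐*9 = -9/7)
H(E) = -54/7 (H(E) = 6*(-9/7) = -54/7)
H(-6)*323 = -54/7*323 = -17442/7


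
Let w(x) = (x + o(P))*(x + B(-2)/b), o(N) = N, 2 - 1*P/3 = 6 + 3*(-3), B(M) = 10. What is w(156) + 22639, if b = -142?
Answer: 3500510/71 ≈ 49303.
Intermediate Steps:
P = 15 (P = 6 - 3*(6 + 3*(-3)) = 6 - 3*(6 - 9) = 6 - 3*(-3) = 6 + 9 = 15)
w(x) = (15 + x)*(-5/71 + x) (w(x) = (x + 15)*(x + 10/(-142)) = (15 + x)*(x + 10*(-1/142)) = (15 + x)*(x - 5/71) = (15 + x)*(-5/71 + x))
w(156) + 22639 = (-75/71 + 156² + (1060/71)*156) + 22639 = (-75/71 + 24336 + 165360/71) + 22639 = 1893141/71 + 22639 = 3500510/71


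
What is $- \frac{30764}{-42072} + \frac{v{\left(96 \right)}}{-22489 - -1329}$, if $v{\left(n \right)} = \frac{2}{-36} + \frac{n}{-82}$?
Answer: $\frac{4003759669}{5474997648} \approx 0.73128$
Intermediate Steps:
$v{\left(n \right)} = - \frac{1}{18} - \frac{n}{82}$ ($v{\left(n \right)} = 2 \left(- \frac{1}{36}\right) + n \left(- \frac{1}{82}\right) = - \frac{1}{18} - \frac{n}{82}$)
$- \frac{30764}{-42072} + \frac{v{\left(96 \right)}}{-22489 - -1329} = - \frac{30764}{-42072} + \frac{- \frac{1}{18} - \frac{48}{41}}{-22489 - -1329} = \left(-30764\right) \left(- \frac{1}{42072}\right) + \frac{- \frac{1}{18} - \frac{48}{41}}{-22489 + 1329} = \frac{7691}{10518} - \frac{905}{738 \left(-21160\right)} = \frac{7691}{10518} - - \frac{181}{3123216} = \frac{7691}{10518} + \frac{181}{3123216} = \frac{4003759669}{5474997648}$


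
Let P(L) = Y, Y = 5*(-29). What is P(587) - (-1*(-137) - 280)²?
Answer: -20594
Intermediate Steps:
Y = -145
P(L) = -145
P(587) - (-1*(-137) - 280)² = -145 - (-1*(-137) - 280)² = -145 - (137 - 280)² = -145 - 1*(-143)² = -145 - 1*20449 = -145 - 20449 = -20594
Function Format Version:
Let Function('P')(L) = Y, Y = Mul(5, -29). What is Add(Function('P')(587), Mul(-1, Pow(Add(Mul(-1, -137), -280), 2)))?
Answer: -20594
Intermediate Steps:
Y = -145
Function('P')(L) = -145
Add(Function('P')(587), Mul(-1, Pow(Add(Mul(-1, -137), -280), 2))) = Add(-145, Mul(-1, Pow(Add(Mul(-1, -137), -280), 2))) = Add(-145, Mul(-1, Pow(Add(137, -280), 2))) = Add(-145, Mul(-1, Pow(-143, 2))) = Add(-145, Mul(-1, 20449)) = Add(-145, -20449) = -20594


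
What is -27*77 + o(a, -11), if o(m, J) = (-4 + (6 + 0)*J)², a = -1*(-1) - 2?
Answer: 2821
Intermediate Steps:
a = -1 (a = 1 - 2 = -1)
o(m, J) = (-4 + 6*J)²
-27*77 + o(a, -11) = -27*77 + 4*(-2 + 3*(-11))² = -2079 + 4*(-2 - 33)² = -2079 + 4*(-35)² = -2079 + 4*1225 = -2079 + 4900 = 2821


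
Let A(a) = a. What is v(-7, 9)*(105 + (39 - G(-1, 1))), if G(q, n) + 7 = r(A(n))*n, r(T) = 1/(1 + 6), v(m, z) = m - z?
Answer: -16896/7 ≈ -2413.7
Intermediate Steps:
r(T) = ⅐ (r(T) = 1/7 = ⅐)
G(q, n) = -7 + n/7
v(-7, 9)*(105 + (39 - G(-1, 1))) = (-7 - 1*9)*(105 + (39 - (-7 + (⅐)*1))) = (-7 - 9)*(105 + (39 - (-7 + ⅐))) = -16*(105 + (39 - 1*(-48/7))) = -16*(105 + (39 + 48/7)) = -16*(105 + 321/7) = -16*1056/7 = -16896/7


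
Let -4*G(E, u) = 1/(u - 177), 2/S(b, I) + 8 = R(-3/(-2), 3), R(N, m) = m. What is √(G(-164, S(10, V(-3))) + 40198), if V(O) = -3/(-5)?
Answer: √126506165483/1774 ≈ 200.49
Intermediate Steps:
V(O) = ⅗ (V(O) = -3*(-⅕) = ⅗)
S(b, I) = -⅖ (S(b, I) = 2/(-8 + 3) = 2/(-5) = 2*(-⅕) = -⅖)
G(E, u) = -1/(4*(-177 + u)) (G(E, u) = -1/(4*(u - 177)) = -1/(4*(-177 + u)))
√(G(-164, S(10, V(-3))) + 40198) = √(-1/(-708 + 4*(-⅖)) + 40198) = √(-1/(-708 - 8/5) + 40198) = √(-1/(-3548/5) + 40198) = √(-1*(-5/3548) + 40198) = √(5/3548 + 40198) = √(142622509/3548) = √126506165483/1774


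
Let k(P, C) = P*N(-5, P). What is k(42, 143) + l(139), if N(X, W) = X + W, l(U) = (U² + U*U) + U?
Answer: 40335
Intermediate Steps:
l(U) = U + 2*U² (l(U) = (U² + U²) + U = 2*U² + U = U + 2*U²)
N(X, W) = W + X
k(P, C) = P*(-5 + P) (k(P, C) = P*(P - 5) = P*(-5 + P))
k(42, 143) + l(139) = 42*(-5 + 42) + 139*(1 + 2*139) = 42*37 + 139*(1 + 278) = 1554 + 139*279 = 1554 + 38781 = 40335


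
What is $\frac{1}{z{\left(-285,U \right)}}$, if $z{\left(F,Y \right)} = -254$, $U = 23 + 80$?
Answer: $- \frac{1}{254} \approx -0.003937$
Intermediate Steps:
$U = 103$
$\frac{1}{z{\left(-285,U \right)}} = \frac{1}{-254} = - \frac{1}{254}$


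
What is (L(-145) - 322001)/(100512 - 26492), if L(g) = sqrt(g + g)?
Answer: -322001/74020 + I*sqrt(290)/74020 ≈ -4.3502 + 0.00023006*I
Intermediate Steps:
L(g) = sqrt(2)*sqrt(g) (L(g) = sqrt(2*g) = sqrt(2)*sqrt(g))
(L(-145) - 322001)/(100512 - 26492) = (sqrt(2)*sqrt(-145) - 322001)/(100512 - 26492) = (sqrt(2)*(I*sqrt(145)) - 322001)/74020 = (I*sqrt(290) - 322001)*(1/74020) = (-322001 + I*sqrt(290))*(1/74020) = -322001/74020 + I*sqrt(290)/74020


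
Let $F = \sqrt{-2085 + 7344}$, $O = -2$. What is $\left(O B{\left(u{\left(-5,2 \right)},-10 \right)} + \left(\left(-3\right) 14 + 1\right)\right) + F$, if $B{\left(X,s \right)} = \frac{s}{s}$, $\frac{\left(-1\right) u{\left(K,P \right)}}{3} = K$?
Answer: $-43 + \sqrt{5259} \approx 29.519$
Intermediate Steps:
$u{\left(K,P \right)} = - 3 K$
$B{\left(X,s \right)} = 1$
$F = \sqrt{5259} \approx 72.519$
$\left(O B{\left(u{\left(-5,2 \right)},-10 \right)} + \left(\left(-3\right) 14 + 1\right)\right) + F = \left(\left(-2\right) 1 + \left(\left(-3\right) 14 + 1\right)\right) + \sqrt{5259} = \left(-2 + \left(-42 + 1\right)\right) + \sqrt{5259} = \left(-2 - 41\right) + \sqrt{5259} = -43 + \sqrt{5259}$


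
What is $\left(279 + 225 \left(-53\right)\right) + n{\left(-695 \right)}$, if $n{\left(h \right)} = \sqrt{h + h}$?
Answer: $-11646 + i \sqrt{1390} \approx -11646.0 + 37.283 i$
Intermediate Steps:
$n{\left(h \right)} = \sqrt{2} \sqrt{h}$ ($n{\left(h \right)} = \sqrt{2 h} = \sqrt{2} \sqrt{h}$)
$\left(279 + 225 \left(-53\right)\right) + n{\left(-695 \right)} = \left(279 + 225 \left(-53\right)\right) + \sqrt{2} \sqrt{-695} = \left(279 - 11925\right) + \sqrt{2} i \sqrt{695} = -11646 + i \sqrt{1390}$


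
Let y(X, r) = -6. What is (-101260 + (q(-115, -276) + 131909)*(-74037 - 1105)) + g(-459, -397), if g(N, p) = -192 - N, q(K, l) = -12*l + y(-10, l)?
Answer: -10160426523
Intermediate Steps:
q(K, l) = -6 - 12*l (q(K, l) = -12*l - 6 = -6 - 12*l)
(-101260 + (q(-115, -276) + 131909)*(-74037 - 1105)) + g(-459, -397) = (-101260 + ((-6 - 12*(-276)) + 131909)*(-74037 - 1105)) + (-192 - 1*(-459)) = (-101260 + ((-6 + 3312) + 131909)*(-75142)) + (-192 + 459) = (-101260 + (3306 + 131909)*(-75142)) + 267 = (-101260 + 135215*(-75142)) + 267 = (-101260 - 10160325530) + 267 = -10160426790 + 267 = -10160426523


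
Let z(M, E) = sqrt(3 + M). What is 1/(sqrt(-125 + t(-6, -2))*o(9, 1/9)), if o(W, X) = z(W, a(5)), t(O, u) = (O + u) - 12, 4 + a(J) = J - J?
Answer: -I*sqrt(435)/870 ≈ -0.023973*I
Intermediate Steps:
a(J) = -4 (a(J) = -4 + (J - J) = -4 + 0 = -4)
t(O, u) = -12 + O + u
o(W, X) = sqrt(3 + W)
1/(sqrt(-125 + t(-6, -2))*o(9, 1/9)) = 1/(sqrt(-125 + (-12 - 6 - 2))*sqrt(3 + 9)) = 1/(sqrt(-125 - 20)*sqrt(12)) = 1/(sqrt(-145)*(2*sqrt(3))) = 1/((I*sqrt(145))*(2*sqrt(3))) = 1/(2*I*sqrt(435)) = -I*sqrt(435)/870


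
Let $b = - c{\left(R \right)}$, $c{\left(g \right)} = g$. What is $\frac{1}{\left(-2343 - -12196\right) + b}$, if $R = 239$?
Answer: $\frac{1}{9614} \approx 0.00010401$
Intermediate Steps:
$b = -239$ ($b = \left(-1\right) 239 = -239$)
$\frac{1}{\left(-2343 - -12196\right) + b} = \frac{1}{\left(-2343 - -12196\right) - 239} = \frac{1}{\left(-2343 + 12196\right) - 239} = \frac{1}{9853 - 239} = \frac{1}{9614}$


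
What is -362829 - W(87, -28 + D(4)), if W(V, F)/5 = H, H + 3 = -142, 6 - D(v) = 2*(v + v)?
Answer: -362104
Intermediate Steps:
D(v) = 6 - 4*v (D(v) = 6 - 2*(v + v) = 6 - 2*2*v = 6 - 4*v)
H = -145 (H = -3 - 142 = -145)
W(V, F) = -725 (W(V, F) = 5*(-145) = -725)
-362829 - W(87, -28 + D(4)) = -362829 - 1*(-725) = -362829 + 725 = -362104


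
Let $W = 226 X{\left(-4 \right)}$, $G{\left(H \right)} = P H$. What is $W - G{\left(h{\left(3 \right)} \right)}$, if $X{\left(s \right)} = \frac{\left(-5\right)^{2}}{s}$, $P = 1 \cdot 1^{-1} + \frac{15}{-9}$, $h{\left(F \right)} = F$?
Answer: $- \frac{2821}{2} \approx -1410.5$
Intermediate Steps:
$P = - \frac{2}{3}$ ($P = 1 \cdot 1 + 15 \left(- \frac{1}{9}\right) = 1 - \frac{5}{3} = - \frac{2}{3} \approx -0.66667$)
$X{\left(s \right)} = \frac{25}{s}$
$G{\left(H \right)} = - \frac{2 H}{3}$
$W = - \frac{2825}{2}$ ($W = 226 \frac{25}{-4} = 226 \cdot 25 \left(- \frac{1}{4}\right) = 226 \left(- \frac{25}{4}\right) = - \frac{2825}{2} \approx -1412.5$)
$W - G{\left(h{\left(3 \right)} \right)} = - \frac{2825}{2} - \left(- \frac{2}{3}\right) 3 = - \frac{2825}{2} - -2 = - \frac{2825}{2} + 2 = - \frac{2821}{2}$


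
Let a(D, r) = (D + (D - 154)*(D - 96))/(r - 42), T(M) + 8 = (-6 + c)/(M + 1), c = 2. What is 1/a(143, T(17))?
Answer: 226/1683 ≈ 0.13428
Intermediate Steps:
T(M) = -8 - 4/(1 + M) (T(M) = -8 + (-6 + 2)/(M + 1) = -8 - 4/(1 + M))
a(D, r) = (D + (-154 + D)*(-96 + D))/(-42 + r)
1/a(143, T(17)) = 1/((14784 + 143² - 249*143)/(-42 + 4*(-3 - 2*17)/(1 + 17))) = 1/((14784 + 20449 - 35607)/(-42 + 4*(-3 - 34)/18)) = 1/(-374/(-42 + 4*(1/18)*(-37))) = 1/(-374/(-42 - 74/9)) = 1/(-374/(-452/9)) = 1/(-9/452*(-374)) = 1/(1683/226) = 226/1683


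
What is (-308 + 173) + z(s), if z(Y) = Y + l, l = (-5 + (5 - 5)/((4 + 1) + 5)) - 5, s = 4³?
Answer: -81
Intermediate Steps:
s = 64
l = -10 (l = (-5 + 0/(5 + 5)) - 5 = (-5 + 0/10) - 5 = (-5 + 0*(⅒)) - 5 = (-5 + 0) - 5 = -5 - 5 = -10)
z(Y) = -10 + Y (z(Y) = Y - 10 = -10 + Y)
(-308 + 173) + z(s) = (-308 + 173) + (-10 + 64) = -135 + 54 = -81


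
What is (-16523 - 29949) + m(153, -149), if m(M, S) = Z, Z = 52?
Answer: -46420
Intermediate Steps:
m(M, S) = 52
(-16523 - 29949) + m(153, -149) = (-16523 - 29949) + 52 = -46472 + 52 = -46420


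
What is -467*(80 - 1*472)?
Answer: 183064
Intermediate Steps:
-467*(80 - 1*472) = -467*(80 - 472) = -467*(-392) = 183064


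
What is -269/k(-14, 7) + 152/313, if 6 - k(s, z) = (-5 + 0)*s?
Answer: 93925/20032 ≈ 4.6888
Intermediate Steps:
k(s, z) = 6 + 5*s (k(s, z) = 6 - (-5 + 0)*s = 6 - (-5)*s = 6 + 5*s)
-269/k(-14, 7) + 152/313 = -269/(6 + 5*(-14)) + 152/313 = -269/(6 - 70) + 152*(1/313) = -269/(-64) + 152/313 = -269*(-1/64) + 152/313 = 269/64 + 152/313 = 93925/20032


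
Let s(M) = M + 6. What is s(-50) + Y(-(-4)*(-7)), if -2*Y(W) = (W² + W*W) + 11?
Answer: -1667/2 ≈ -833.50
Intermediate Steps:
Y(W) = -11/2 - W² (Y(W) = -((W² + W*W) + 11)/2 = -((W² + W²) + 11)/2 = -(2*W² + 11)/2 = -(11 + 2*W²)/2 = -11/2 - W²)
s(M) = 6 + M
s(-50) + Y(-(-4)*(-7)) = (6 - 50) + (-11/2 - (-(-4)*(-7))²) = -44 + (-11/2 - (-4*7)²) = -44 + (-11/2 - 1*(-28)²) = -44 + (-11/2 - 1*784) = -44 + (-11/2 - 784) = -44 - 1579/2 = -1667/2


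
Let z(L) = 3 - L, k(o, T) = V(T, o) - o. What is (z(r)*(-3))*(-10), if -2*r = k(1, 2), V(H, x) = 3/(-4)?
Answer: 255/4 ≈ 63.750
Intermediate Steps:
V(H, x) = -3/4 (V(H, x) = 3*(-1/4) = -3/4)
k(o, T) = -3/4 - o
r = 7/8 (r = -(-3/4 - 1*1)/2 = -(-3/4 - 1)/2 = -1/2*(-7/4) = 7/8 ≈ 0.87500)
(z(r)*(-3))*(-10) = ((3 - 1*7/8)*(-3))*(-10) = ((3 - 7/8)*(-3))*(-10) = ((17/8)*(-3))*(-10) = -51/8*(-10) = 255/4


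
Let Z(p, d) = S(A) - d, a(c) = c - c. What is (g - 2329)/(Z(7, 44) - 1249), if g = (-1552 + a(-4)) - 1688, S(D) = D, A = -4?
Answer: 5569/1297 ≈ 4.2938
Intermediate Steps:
a(c) = 0
Z(p, d) = -4 - d
g = -3240 (g = (-1552 + 0) - 1688 = -1552 - 1688 = -3240)
(g - 2329)/(Z(7, 44) - 1249) = (-3240 - 2329)/((-4 - 1*44) - 1249) = -5569/((-4 - 44) - 1249) = -5569/(-48 - 1249) = -5569/(-1297) = -5569*(-1/1297) = 5569/1297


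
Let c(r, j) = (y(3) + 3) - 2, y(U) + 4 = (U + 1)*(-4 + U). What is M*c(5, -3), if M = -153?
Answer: 1071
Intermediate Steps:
y(U) = -4 + (1 + U)*(-4 + U) (y(U) = -4 + (U + 1)*(-4 + U) = -4 + (1 + U)*(-4 + U))
c(r, j) = -7 (c(r, j) = ((-8 + 3² - 3*3) + 3) - 2 = ((-8 + 9 - 9) + 3) - 2 = (-8 + 3) - 2 = -5 - 2 = -7)
M*c(5, -3) = -153*(-7) = 1071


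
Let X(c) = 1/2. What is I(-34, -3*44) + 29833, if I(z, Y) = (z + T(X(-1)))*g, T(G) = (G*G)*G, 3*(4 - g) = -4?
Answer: 88957/3 ≈ 29652.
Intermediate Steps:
g = 16/3 (g = 4 - 1/3*(-4) = 4 + 4/3 = 16/3 ≈ 5.3333)
X(c) = 1/2
T(G) = G**3 (T(G) = G**2*G = G**3)
I(z, Y) = 2/3 + 16*z/3 (I(z, Y) = (z + (1/2)**3)*(16/3) = (z + 1/8)*(16/3) = (1/8 + z)*(16/3) = 2/3 + 16*z/3)
I(-34, -3*44) + 29833 = (2/3 + (16/3)*(-34)) + 29833 = (2/3 - 544/3) + 29833 = -542/3 + 29833 = 88957/3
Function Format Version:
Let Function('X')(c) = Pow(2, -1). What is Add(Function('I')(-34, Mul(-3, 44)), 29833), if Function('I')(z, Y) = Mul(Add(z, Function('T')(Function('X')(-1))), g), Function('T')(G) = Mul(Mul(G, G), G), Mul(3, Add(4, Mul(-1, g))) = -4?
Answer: Rational(88957, 3) ≈ 29652.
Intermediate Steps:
g = Rational(16, 3) (g = Add(4, Mul(Rational(-1, 3), -4)) = Add(4, Rational(4, 3)) = Rational(16, 3) ≈ 5.3333)
Function('X')(c) = Rational(1, 2)
Function('T')(G) = Pow(G, 3) (Function('T')(G) = Mul(Pow(G, 2), G) = Pow(G, 3))
Function('I')(z, Y) = Add(Rational(2, 3), Mul(Rational(16, 3), z)) (Function('I')(z, Y) = Mul(Add(z, Pow(Rational(1, 2), 3)), Rational(16, 3)) = Mul(Add(z, Rational(1, 8)), Rational(16, 3)) = Mul(Add(Rational(1, 8), z), Rational(16, 3)) = Add(Rational(2, 3), Mul(Rational(16, 3), z)))
Add(Function('I')(-34, Mul(-3, 44)), 29833) = Add(Add(Rational(2, 3), Mul(Rational(16, 3), -34)), 29833) = Add(Add(Rational(2, 3), Rational(-544, 3)), 29833) = Add(Rational(-542, 3), 29833) = Rational(88957, 3)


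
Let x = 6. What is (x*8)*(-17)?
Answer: -816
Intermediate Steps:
(x*8)*(-17) = (6*8)*(-17) = 48*(-17) = -816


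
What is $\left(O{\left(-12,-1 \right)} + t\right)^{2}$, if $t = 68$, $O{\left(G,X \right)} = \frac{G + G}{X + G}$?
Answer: $\frac{824464}{169} \approx 4878.5$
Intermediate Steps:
$O{\left(G,X \right)} = \frac{2 G}{G + X}$
$\left(O{\left(-12,-1 \right)} + t\right)^{2} = \left(2 \left(-12\right) \frac{1}{-12 - 1} + 68\right)^{2} = \left(2 \left(-12\right) \frac{1}{-13} + 68\right)^{2} = \left(2 \left(-12\right) \left(- \frac{1}{13}\right) + 68\right)^{2} = \left(\frac{24}{13} + 68\right)^{2} = \left(\frac{908}{13}\right)^{2} = \frac{824464}{169}$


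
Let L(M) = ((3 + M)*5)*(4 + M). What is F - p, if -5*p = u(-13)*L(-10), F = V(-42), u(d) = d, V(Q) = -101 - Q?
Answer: -605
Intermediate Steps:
L(M) = (4 + M)*(15 + 5*M) (L(M) = (15 + 5*M)*(4 + M) = (4 + M)*(15 + 5*M))
F = -59 (F = -101 - 1*(-42) = -101 + 42 = -59)
p = 546 (p = -(-13)*(60 + 5*(-10)² + 35*(-10))/5 = -(-13)*(60 + 5*100 - 350)/5 = -(-13)*(60 + 500 - 350)/5 = -(-13)*210/5 = -⅕*(-2730) = 546)
F - p = -59 - 1*546 = -59 - 546 = -605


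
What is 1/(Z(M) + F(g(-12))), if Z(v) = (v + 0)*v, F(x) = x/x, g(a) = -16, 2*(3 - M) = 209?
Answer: 4/41213 ≈ 9.7057e-5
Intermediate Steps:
M = -203/2 (M = 3 - ½*209 = 3 - 209/2 = -203/2 ≈ -101.50)
F(x) = 1
Z(v) = v² (Z(v) = v*v = v²)
1/(Z(M) + F(g(-12))) = 1/((-203/2)² + 1) = 1/(41209/4 + 1) = 1/(41213/4) = 4/41213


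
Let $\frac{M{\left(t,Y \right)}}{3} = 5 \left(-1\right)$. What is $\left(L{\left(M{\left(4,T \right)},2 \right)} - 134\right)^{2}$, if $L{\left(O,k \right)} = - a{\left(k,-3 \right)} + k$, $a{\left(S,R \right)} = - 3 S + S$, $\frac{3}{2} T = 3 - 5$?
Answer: $16384$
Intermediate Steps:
$T = - \frac{4}{3}$ ($T = \frac{2 \left(3 - 5\right)}{3} = \frac{2}{3} \left(-2\right) = - \frac{4}{3} \approx -1.3333$)
$a{\left(S,R \right)} = - 2 S$
$M{\left(t,Y \right)} = -15$ ($M{\left(t,Y \right)} = 3 \cdot 5 \left(-1\right) = 3 \left(-5\right) = -15$)
$L{\left(O,k \right)} = 3 k$ ($L{\left(O,k \right)} = - \left(-2\right) k + k = 2 k + k = 3 k$)
$\left(L{\left(M{\left(4,T \right)},2 \right)} - 134\right)^{2} = \left(3 \cdot 2 - 134\right)^{2} = \left(6 - 134\right)^{2} = \left(-128\right)^{2} = 16384$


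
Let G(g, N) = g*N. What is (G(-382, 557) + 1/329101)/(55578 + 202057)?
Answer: -70024136173/84787936135 ≈ -0.82587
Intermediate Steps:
G(g, N) = N*g
(G(-382, 557) + 1/329101)/(55578 + 202057) = (557*(-382) + 1/329101)/(55578 + 202057) = (-212774 + 1/329101)/257635 = -70024136173/329101*1/257635 = -70024136173/84787936135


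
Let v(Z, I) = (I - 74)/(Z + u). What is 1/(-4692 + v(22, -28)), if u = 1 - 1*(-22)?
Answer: -15/70414 ≈ -0.00021303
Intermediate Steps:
u = 23 (u = 1 + 22 = 23)
v(Z, I) = (-74 + I)/(23 + Z) (v(Z, I) = (I - 74)/(Z + 23) = (-74 + I)/(23 + Z))
1/(-4692 + v(22, -28)) = 1/(-4692 + (-74 - 28)/(23 + 22)) = 1/(-4692 - 102/45) = 1/(-4692 + (1/45)*(-102)) = 1/(-4692 - 34/15) = 1/(-70414/15) = -15/70414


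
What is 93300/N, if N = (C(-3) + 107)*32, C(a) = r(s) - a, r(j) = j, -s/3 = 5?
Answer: 4665/152 ≈ 30.691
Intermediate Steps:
s = -15 (s = -3*5 = -15)
C(a) = -15 - a
N = 3040 (N = ((-15 - 1*(-3)) + 107)*32 = ((-15 + 3) + 107)*32 = (-12 + 107)*32 = 95*32 = 3040)
93300/N = 93300/3040 = 93300*(1/3040) = 4665/152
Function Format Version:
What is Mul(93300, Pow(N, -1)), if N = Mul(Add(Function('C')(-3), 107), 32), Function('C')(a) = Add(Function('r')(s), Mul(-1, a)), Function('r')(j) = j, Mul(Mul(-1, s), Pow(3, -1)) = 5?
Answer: Rational(4665, 152) ≈ 30.691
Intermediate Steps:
s = -15 (s = Mul(-3, 5) = -15)
Function('C')(a) = Add(-15, Mul(-1, a))
N = 3040 (N = Mul(Add(Add(-15, Mul(-1, -3)), 107), 32) = Mul(Add(Add(-15, 3), 107), 32) = Mul(Add(-12, 107), 32) = Mul(95, 32) = 3040)
Mul(93300, Pow(N, -1)) = Mul(93300, Pow(3040, -1)) = Mul(93300, Rational(1, 3040)) = Rational(4665, 152)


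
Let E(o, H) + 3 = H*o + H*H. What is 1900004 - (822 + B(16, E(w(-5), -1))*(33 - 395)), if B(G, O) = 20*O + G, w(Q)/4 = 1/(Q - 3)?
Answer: 1894114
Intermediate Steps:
w(Q) = 4/(-3 + Q) (w(Q) = 4/(Q - 3) = 4/(-3 + Q))
E(o, H) = -3 + H² + H*o (E(o, H) = -3 + (H*o + H*H) = -3 + (H*o + H²) = -3 + (H² + H*o) = -3 + H² + H*o)
B(G, O) = G + 20*O
1900004 - (822 + B(16, E(w(-5), -1))*(33 - 395)) = 1900004 - (822 + (16 + 20*(-3 + (-1)² - 4/(-3 - 5)))*(33 - 395)) = 1900004 - (822 + (16 + 20*(-3 + 1 - 4/(-8)))*(-362)) = 1900004 - (822 + (16 + 20*(-3 + 1 - 4*(-1)/8))*(-362)) = 1900004 - (822 + (16 + 20*(-3 + 1 - 1*(-½)))*(-362)) = 1900004 - (822 + (16 + 20*(-3 + 1 + ½))*(-362)) = 1900004 - (822 + (16 + 20*(-3/2))*(-362)) = 1900004 - (822 + (16 - 30)*(-362)) = 1900004 - (822 - 14*(-362)) = 1900004 - (822 + 5068) = 1900004 - 1*5890 = 1900004 - 5890 = 1894114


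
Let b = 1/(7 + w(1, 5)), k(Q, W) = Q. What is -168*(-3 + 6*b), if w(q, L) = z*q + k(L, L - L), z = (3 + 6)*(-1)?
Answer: 168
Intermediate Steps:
z = -9 (z = 9*(-1) = -9)
w(q, L) = L - 9*q (w(q, L) = -9*q + L = L - 9*q)
b = 1/3 (b = 1/(7 + (5 - 9*1)) = 1/(7 + (5 - 9)) = 1/(7 - 4) = 1/3 ≈ 0.33333)
-168*(-3 + 6*b) = -168*(-3 + 6*(1/3)) = -168*(-3 + 2) = -168*(-1) = 168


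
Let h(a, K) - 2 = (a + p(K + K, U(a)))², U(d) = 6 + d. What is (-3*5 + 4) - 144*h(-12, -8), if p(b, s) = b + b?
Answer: -279083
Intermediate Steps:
p(b, s) = 2*b
h(a, K) = 2 + (a + 4*K)² (h(a, K) = 2 + (a + 2*(K + K))² = 2 + (a + 2*(2*K))² = 2 + (a + 4*K)²)
(-3*5 + 4) - 144*h(-12, -8) = (-3*5 + 4) - 144*(2 + (-12 + 4*(-8))²) = (-15 + 4) - 144*(2 + (-12 - 32)²) = -11 - 144*(2 + (-44)²) = -11 - 144*(2 + 1936) = -11 - 144*1938 = -11 - 279072 = -279083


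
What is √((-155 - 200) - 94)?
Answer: I*√449 ≈ 21.19*I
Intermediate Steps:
√((-155 - 200) - 94) = √(-355 - 94) = √(-449) = I*√449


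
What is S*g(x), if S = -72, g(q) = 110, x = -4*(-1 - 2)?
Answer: -7920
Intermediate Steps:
x = 12 (x = -4*(-3) = 12)
S*g(x) = -72*110 = -7920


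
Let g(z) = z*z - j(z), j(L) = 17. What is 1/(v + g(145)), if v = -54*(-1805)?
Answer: 1/118478 ≈ 8.4404e-6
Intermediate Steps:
g(z) = -17 + z² (g(z) = z*z - 1*17 = z² - 17 = -17 + z²)
v = 97470
1/(v + g(145)) = 1/(97470 + (-17 + 145²)) = 1/(97470 + (-17 + 21025)) = 1/(97470 + 21008) = 1/118478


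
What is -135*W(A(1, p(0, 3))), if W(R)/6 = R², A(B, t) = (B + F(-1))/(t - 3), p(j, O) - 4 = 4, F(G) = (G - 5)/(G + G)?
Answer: -2592/5 ≈ -518.40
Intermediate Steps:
F(G) = (-5 + G)/(2*G) (F(G) = (-5 + G)/((2*G)) = (-5 + G)*(1/(2*G)) = (-5 + G)/(2*G))
p(j, O) = 8 (p(j, O) = 4 + 4 = 8)
A(B, t) = (3 + B)/(-3 + t) (A(B, t) = (B + (½)*(-5 - 1)/(-1))/(t - 3) = (B + (½)*(-1)*(-6))/(-3 + t) = (B + 3)/(-3 + t) = (3 + B)/(-3 + t))
W(R) = 6*R²
-135*W(A(1, p(0, 3))) = -810*((3 + 1)/(-3 + 8))² = -810*(4/5)² = -810*((⅕)*4)² = -810*(⅘)² = -810*16/25 = -135*96/25 = -2592/5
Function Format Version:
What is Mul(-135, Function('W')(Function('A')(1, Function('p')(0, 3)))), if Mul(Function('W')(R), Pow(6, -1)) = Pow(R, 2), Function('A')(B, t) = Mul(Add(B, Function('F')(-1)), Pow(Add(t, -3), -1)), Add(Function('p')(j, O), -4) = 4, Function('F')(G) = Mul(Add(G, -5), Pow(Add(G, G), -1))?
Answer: Rational(-2592, 5) ≈ -518.40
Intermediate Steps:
Function('F')(G) = Mul(Rational(1, 2), Pow(G, -1), Add(-5, G)) (Function('F')(G) = Mul(Add(-5, G), Pow(Mul(2, G), -1)) = Mul(Add(-5, G), Mul(Rational(1, 2), Pow(G, -1))) = Mul(Rational(1, 2), Pow(G, -1), Add(-5, G)))
Function('p')(j, O) = 8 (Function('p')(j, O) = Add(4, 4) = 8)
Function('A')(B, t) = Mul(Pow(Add(-3, t), -1), Add(3, B)) (Function('A')(B, t) = Mul(Add(B, Mul(Rational(1, 2), Pow(-1, -1), Add(-5, -1))), Pow(Add(t, -3), -1)) = Mul(Add(B, Mul(Rational(1, 2), -1, -6)), Pow(Add(-3, t), -1)) = Mul(Add(B, 3), Pow(Add(-3, t), -1)) = Mul(Add(3, B), Pow(Add(-3, t), -1)) = Mul(Pow(Add(-3, t), -1), Add(3, B)))
Function('W')(R) = Mul(6, Pow(R, 2))
Mul(-135, Function('W')(Function('A')(1, Function('p')(0, 3)))) = Mul(-135, Mul(6, Pow(Mul(Pow(Add(-3, 8), -1), Add(3, 1)), 2))) = Mul(-135, Mul(6, Pow(Mul(Pow(5, -1), 4), 2))) = Mul(-135, Mul(6, Pow(Mul(Rational(1, 5), 4), 2))) = Mul(-135, Mul(6, Pow(Rational(4, 5), 2))) = Mul(-135, Mul(6, Rational(16, 25))) = Mul(-135, Rational(96, 25)) = Rational(-2592, 5)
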